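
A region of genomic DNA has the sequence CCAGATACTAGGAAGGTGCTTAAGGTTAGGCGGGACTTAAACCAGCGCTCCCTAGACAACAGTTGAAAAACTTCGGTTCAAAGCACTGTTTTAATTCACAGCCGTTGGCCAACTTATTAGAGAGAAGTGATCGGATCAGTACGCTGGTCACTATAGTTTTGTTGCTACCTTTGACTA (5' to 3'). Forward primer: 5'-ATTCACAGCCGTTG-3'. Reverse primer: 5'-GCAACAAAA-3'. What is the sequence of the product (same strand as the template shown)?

Forward primer ATTCACAGCCGTTG is found on the top strand at positions 94–107.
Taking the reverse complement of GCAACAAAA gives TTTTGTTGC, found at positions 157–165 on the template; the primer anneals here to the top strand with its 3' end pointing upstream.
The product is the template from position 94 through 165 (72 bp).

5'-ATTCACAGCCGTTGGCCAACTTATTAGAGAGAAGTGATCGGATCAGTACGCTGGTCACTATAGTTTTGTTGC-3'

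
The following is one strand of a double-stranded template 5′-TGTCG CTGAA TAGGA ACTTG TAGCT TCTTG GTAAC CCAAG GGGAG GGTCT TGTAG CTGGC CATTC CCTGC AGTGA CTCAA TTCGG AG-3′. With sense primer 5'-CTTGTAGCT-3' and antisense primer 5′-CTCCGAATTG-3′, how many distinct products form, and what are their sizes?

Two products: 71 bp, 39 bp

The forward primer CTTGTAGCT matches the top strand at positions 17–25, 49–57.
The reverse primer's reverse complement is CAATTCGGAG, matching at positions 78–87.
Each forward site pairs with the reverse site to give a product ending at position 87: sizes 71, 39 bp.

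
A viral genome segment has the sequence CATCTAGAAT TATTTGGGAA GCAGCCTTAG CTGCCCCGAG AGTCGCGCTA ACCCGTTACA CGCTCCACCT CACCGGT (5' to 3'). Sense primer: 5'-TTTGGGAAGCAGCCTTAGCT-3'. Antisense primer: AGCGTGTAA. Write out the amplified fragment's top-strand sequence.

The forward primer matches the template at positions 13–32.
Reverse complement of the reverse primer: TTACACGCT. This occurs on the top strand at positions 56–64.
The product is the template from position 13 through 64 (52 bp).

5'-TTTGGGAAGCAGCCTTAGCTGCCCCGAGAGTCGCGCTAACCCGTTACACGCT-3'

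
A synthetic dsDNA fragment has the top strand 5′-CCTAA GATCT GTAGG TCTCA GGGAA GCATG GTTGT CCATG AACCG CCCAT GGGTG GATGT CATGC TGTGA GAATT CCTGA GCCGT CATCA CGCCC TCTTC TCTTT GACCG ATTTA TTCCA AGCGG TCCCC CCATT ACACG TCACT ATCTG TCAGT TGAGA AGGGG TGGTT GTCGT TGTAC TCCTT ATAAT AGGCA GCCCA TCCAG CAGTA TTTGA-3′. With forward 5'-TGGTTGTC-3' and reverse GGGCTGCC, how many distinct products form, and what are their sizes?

Two products: 171 bp, 34 bp

The forward primer TGGTTGTC matches the top strand at positions 29–36, 166–173.
The reverse primer's reverse complement is GGCAGCCC, matching at positions 192–199.
Each forward site pairs with the reverse site to give a product ending at position 199: sizes 171, 34 bp.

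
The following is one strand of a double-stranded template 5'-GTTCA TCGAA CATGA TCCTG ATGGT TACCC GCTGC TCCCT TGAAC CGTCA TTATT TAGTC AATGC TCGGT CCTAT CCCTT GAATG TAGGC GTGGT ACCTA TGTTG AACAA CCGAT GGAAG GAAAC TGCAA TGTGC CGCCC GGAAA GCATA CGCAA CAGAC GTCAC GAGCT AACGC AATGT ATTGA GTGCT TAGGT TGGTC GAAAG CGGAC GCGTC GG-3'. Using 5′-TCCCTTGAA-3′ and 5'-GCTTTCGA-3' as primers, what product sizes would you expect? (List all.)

The forward primer TCCCTTGAA matches the top strand at positions 36–44, 75–83.
The reverse primer's reverse complement is TCGAAAGC, matching at positions 199–206.
Each forward site pairs with the reverse site to give a product ending at position 206: sizes 171, 132 bp.

171 bp, 132 bp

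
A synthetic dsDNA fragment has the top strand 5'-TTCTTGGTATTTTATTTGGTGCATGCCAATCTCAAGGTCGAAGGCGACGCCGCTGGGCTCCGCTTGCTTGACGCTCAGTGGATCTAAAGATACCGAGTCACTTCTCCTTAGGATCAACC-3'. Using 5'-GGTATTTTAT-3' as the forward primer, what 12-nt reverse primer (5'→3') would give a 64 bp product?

5'-AAGCAAGCGGAG-3'

The forward primer binds at positions 6–15, so a 64 bp product ends at position 6 + 64 − 1 = 69.
The reverse primer anneals to the top strand over positions 58–69, i.e. to CTCCGCTTGCTT.
Its sequence written 5'→3' is the reverse complement: AAGCAAGCGGAG.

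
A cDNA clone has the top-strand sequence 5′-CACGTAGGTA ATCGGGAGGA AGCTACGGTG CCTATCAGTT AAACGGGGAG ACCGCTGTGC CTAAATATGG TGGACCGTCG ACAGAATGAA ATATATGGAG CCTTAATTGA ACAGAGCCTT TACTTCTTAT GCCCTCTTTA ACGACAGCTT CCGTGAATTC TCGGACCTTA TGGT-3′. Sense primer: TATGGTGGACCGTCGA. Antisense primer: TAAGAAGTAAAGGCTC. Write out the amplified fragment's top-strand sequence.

5'-TATGGTGGACCGTCGACAGAATGAAATATATGGAGCCTTAATTGAACAGAGCCTTTACTTCTTA-3'

Scanning the template, TATGGTGGACCGTCGA occurs at positions 66–81; this primer anneals to the bottom strand there with its 3' end pointing downstream.
Reverse complement of the reverse primer: GAGCCTTTACTTCTTA. This occurs on the top strand at positions 114–129.
The product is the template from position 66 through 129 (64 bp).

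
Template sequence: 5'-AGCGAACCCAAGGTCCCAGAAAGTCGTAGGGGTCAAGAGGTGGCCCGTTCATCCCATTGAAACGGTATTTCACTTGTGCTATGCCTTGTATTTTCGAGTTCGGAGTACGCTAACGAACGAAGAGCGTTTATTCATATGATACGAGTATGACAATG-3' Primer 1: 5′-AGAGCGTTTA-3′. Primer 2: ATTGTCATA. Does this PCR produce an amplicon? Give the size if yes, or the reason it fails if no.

Primer 1 (AGAGCGTTTA) matches the top strand at positions 121–130; it acts as a forward primer.
Primer 2's reverse complement is TATGACAAT, matching the top strand at positions 146–154; it acts as a reverse primer.
The 3' ends face each other across positions 121–154, giving a 34 bp product.

Yes — a 34 bp product.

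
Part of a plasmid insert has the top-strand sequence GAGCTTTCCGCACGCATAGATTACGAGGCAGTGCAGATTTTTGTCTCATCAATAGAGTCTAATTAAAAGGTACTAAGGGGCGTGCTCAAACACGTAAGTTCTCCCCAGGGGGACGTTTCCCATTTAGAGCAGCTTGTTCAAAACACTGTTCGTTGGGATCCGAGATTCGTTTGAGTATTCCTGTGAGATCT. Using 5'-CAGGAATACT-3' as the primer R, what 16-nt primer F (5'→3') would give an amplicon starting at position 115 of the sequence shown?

5'-GTTTCCCATTTAGAGC-3'

The reverse primer's reverse complement AGTATTCCTG matches the template at positions 174–183; the product starts at position 115.
The forward primer is identical to the top strand over positions 115–130: GTTTCCCATTTAGAGC.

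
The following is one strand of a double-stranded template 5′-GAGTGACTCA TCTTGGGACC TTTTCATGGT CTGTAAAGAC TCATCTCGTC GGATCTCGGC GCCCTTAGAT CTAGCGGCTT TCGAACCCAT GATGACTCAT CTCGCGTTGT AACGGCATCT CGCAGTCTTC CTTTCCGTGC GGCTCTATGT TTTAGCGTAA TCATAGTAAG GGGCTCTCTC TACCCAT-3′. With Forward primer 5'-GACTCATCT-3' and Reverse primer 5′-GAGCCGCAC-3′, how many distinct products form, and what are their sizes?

The forward primer GACTCATCT matches the top strand at positions 5–13, 38–46, 94–102.
The reverse primer's reverse complement is GTGCGGCTC, matching at positions 137–145.
Each forward site pairs with the reverse site to give a product ending at position 145: sizes 141, 108, 52 bp.

Three products: 141 bp, 108 bp, 52 bp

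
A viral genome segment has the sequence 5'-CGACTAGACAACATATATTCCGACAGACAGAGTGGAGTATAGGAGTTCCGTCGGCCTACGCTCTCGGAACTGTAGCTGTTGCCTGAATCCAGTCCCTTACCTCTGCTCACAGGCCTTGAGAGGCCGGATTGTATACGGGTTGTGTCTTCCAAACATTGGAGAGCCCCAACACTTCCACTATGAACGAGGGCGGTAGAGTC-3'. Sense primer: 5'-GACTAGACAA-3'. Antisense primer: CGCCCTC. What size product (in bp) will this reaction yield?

191 bp

The forward primer matches the template at positions 2–11.
Taking the reverse complement of CGCCCTC gives GAGGGCG, found at positions 186–192 on the template; the primer anneals here to the top strand with its 3' end pointing upstream.
Amplicon spans positions 2–192: 191 bp.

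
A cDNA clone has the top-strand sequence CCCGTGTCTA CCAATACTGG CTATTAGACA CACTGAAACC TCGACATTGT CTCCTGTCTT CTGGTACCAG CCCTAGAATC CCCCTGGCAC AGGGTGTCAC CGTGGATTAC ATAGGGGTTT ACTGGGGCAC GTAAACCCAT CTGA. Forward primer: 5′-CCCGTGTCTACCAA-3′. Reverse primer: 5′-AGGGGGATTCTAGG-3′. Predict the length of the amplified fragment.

Forward primer CCCGTGTCTACCAA is found on the top strand at positions 1–14.
Taking the reverse complement of AGGGGGATTCTAGG gives CCTAGAATCCCCCT, found at positions 72–85 on the template; the primer anneals here to the top strand with its 3' end pointing upstream.
The product runs from position 1 to position 85, so its length is 85 − 1 + 1 = 85 bp.

85 bp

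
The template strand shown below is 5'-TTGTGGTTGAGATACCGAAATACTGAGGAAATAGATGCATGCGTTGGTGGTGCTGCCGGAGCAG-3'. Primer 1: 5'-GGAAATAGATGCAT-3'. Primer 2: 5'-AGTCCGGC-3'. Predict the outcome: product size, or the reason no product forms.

No product — primer 2 has no binding site in the template.

Primer 2 (AGTCCGGC) does not match the top strand, and its reverse complement GCCGGACT does not match either.
With no annealing site for primer 2, no amplification occurs.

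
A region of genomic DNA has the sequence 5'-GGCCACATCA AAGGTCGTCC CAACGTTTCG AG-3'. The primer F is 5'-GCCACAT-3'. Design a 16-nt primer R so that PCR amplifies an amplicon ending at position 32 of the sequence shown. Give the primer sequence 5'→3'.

5'-CTCGAAACGTTGGGAC-3'

The forward primer binds at positions 2–8; the product's 3' end on the top strand is position 32.
The reverse primer anneals to the top strand over positions 17–32, i.e. to GTCCCAACGTTTCGAG.
Its sequence written 5'→3' is the reverse complement: CTCGAAACGTTGGGAC.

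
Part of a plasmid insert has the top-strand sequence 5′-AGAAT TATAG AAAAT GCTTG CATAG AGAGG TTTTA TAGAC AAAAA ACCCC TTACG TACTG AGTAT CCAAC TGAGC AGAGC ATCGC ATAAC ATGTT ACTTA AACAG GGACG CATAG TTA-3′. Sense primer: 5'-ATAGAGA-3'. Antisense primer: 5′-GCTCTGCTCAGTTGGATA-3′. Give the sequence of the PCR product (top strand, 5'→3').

5'-ATAGAGAGGTTTTATAGACAAAAAACCCCTTACGTACTGAGTATCCAACTGAGCAGAGC-3'

Forward primer ATAGAGA is found on the top strand at positions 22–28.
Taking the reverse complement of GCTCTGCTCAGTTGGATA gives TATCCAACTGAGCAGAGC, found at positions 63–80 on the template; the primer anneals here to the top strand with its 3' end pointing upstream.
The product is the template from position 22 through 80 (59 bp).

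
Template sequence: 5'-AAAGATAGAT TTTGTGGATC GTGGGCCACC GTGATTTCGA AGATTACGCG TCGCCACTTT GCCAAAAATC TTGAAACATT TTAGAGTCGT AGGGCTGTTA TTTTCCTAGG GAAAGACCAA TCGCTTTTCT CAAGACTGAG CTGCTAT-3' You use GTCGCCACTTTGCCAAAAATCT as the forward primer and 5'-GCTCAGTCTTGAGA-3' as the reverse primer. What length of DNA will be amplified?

Forward primer GTCGCCACTTTGCCAAAAATCT is found on the top strand at positions 50–71.
Reverse complement of the reverse primer: TCTCAAGACTGAGC. This occurs on the top strand at positions 128–141.
Product length = (reverse-primer end) − (forward-primer start) + 1 = 141 − 50 + 1 = 92 bp.

92 bp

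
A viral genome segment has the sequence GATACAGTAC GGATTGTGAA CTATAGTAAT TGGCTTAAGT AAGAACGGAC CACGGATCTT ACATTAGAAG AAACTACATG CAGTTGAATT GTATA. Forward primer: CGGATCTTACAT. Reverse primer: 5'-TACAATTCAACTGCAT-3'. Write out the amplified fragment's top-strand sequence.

Scanning the template, CGGATCTTACAT occurs at positions 53–64; this primer anneals to the bottom strand there with its 3' end pointing downstream.
The reverse primer's reverse complement is ATGCAGTTGAATTGTA, which matches the template at positions 78–93.
The product is the template from position 53 through 93 (41 bp).

5'-CGGATCTTACATTAGAAGAAACTACATGCAGTTGAATTGTA-3'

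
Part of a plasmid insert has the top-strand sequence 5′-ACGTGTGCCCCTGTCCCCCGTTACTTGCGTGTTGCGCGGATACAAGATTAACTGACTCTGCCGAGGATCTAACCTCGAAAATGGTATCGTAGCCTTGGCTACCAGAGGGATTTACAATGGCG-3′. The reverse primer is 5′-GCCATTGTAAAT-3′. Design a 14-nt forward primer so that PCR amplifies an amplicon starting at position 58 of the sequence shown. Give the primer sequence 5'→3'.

5'-CTGCCGAGGATCTA-3'

The reverse primer's reverse complement ATTTACAATGGC matches the template at positions 110–121; the product starts at position 58.
The forward primer is identical to the top strand over positions 58–71: CTGCCGAGGATCTA.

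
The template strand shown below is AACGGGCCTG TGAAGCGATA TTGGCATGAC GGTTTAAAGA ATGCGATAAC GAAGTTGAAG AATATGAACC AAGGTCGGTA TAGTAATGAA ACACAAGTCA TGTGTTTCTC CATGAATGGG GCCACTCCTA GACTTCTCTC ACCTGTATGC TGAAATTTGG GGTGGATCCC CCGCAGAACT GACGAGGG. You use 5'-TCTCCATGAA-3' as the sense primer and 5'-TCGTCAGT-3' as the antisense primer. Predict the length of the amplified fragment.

79 bp

The forward primer matches the template at positions 107–116.
Reverse complement of the reverse primer: ACTGACGA. This occurs on the top strand at positions 178–185.
Amplicon spans positions 107–185: 79 bp.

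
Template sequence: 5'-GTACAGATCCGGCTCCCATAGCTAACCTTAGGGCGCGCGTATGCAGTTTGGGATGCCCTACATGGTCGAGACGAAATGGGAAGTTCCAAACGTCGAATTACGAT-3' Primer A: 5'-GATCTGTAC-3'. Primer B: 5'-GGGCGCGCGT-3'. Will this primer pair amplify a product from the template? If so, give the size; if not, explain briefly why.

Primer A (GATCTGTAC) has reverse complement GTACAGATC, which matches the top strand at positions 1–9; primer A anneals to the top strand there with its 3' end pointing upstream toward position 1.
Primer B (GGGCGCGCGT) matches the top strand directly at positions 31–40; it anneals to the bottom strand with its 3' end pointing downstream toward position 40.
The 3' ends diverge (primer A extends toward position 1, primer B toward position 104), so the primers never converge on a shared product.

No product — the primers' 3' ends point away from each other.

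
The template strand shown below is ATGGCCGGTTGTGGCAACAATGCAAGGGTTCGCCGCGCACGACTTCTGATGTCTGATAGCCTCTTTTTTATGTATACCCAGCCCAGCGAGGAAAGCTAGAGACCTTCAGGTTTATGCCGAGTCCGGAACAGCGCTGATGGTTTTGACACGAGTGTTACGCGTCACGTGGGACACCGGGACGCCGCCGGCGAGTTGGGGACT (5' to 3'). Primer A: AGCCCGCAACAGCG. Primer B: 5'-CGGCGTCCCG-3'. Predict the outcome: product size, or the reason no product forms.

Primer A (AGCCCGCAACAGCG) does not match the top strand, and its reverse complement CGCTGTTGCGGGCT does not match either.
With no annealing site for primer A, no amplification occurs.

No product — primer A has no binding site in the template.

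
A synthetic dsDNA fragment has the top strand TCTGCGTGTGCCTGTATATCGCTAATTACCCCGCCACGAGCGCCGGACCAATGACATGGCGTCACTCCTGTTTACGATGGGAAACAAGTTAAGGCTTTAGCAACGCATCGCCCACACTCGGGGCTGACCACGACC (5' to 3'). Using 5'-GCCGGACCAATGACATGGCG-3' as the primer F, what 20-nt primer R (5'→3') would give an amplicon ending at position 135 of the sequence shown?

5'-GGTCGTGGTCAGCCCCGAGT-3'

The forward primer binds at positions 42–61; the product's 3' end on the top strand is position 135.
The reverse primer anneals to the top strand over positions 116–135, i.e. to ACTCGGGGCTGACCACGACC.
Its sequence written 5'→3' is the reverse complement: GGTCGTGGTCAGCCCCGAGT.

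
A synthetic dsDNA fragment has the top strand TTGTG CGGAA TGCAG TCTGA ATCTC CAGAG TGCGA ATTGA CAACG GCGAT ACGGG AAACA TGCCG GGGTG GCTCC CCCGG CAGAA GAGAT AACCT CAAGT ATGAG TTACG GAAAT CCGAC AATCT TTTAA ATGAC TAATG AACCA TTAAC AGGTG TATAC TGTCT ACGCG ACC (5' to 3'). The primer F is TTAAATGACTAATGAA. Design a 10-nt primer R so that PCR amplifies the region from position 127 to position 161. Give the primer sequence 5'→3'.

5'-AGTATACACC-3'

The product's 3' end on the top strand is position 161.
The reverse primer anneals to the top strand over positions 152–161, i.e. to GGTGTATACT.
Its sequence written 5'→3' is the reverse complement: AGTATACACC.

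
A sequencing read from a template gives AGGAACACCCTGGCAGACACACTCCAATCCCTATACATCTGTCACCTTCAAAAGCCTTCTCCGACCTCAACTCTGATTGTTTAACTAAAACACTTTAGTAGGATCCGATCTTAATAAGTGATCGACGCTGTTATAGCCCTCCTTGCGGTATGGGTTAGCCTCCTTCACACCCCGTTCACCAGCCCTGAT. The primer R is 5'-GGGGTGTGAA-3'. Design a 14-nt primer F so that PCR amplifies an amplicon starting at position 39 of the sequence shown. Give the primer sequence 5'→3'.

5'-CTGTCACCTTCAAA-3'

The reverse primer's reverse complement TTCACACCCC matches the template at positions 164–173; the product starts at position 39.
The forward primer is identical to the top strand over positions 39–52: CTGTCACCTTCAAA.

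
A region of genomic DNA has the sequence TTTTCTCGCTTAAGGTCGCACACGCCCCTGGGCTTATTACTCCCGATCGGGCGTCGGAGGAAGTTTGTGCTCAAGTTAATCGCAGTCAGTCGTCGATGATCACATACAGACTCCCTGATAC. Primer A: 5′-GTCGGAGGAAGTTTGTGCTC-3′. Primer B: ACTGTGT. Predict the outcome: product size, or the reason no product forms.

No product — primer B has no binding site in the template.

Primer B (ACTGTGT) does not match the top strand, and its reverse complement ACACAGT does not match either.
With no annealing site for primer B, no amplification occurs.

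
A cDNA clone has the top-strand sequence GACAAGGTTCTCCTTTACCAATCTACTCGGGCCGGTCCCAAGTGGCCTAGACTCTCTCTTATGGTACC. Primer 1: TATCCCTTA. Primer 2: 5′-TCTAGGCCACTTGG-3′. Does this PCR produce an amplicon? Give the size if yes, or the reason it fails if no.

No product — primer 1 has no binding site in the template.

Primer 1 (TATCCCTTA) does not match the top strand, and its reverse complement TAAGGGATA does not match either.
With no annealing site for primer 1, no amplification occurs.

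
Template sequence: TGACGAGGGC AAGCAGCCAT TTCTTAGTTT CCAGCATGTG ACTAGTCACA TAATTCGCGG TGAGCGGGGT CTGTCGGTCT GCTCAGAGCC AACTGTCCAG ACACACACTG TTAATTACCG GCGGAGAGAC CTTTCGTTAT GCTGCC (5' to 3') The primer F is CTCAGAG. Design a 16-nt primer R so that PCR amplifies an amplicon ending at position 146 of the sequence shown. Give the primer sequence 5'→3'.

The forward primer binds at positions 82–88; the product's 3' end on the top strand is position 146.
The reverse primer anneals to the top strand over positions 131–146, i.e. to CTTTCGTTATGCTGCC.
Its sequence written 5'→3' is the reverse complement: GGCAGCATAACGAAAG.

5'-GGCAGCATAACGAAAG-3'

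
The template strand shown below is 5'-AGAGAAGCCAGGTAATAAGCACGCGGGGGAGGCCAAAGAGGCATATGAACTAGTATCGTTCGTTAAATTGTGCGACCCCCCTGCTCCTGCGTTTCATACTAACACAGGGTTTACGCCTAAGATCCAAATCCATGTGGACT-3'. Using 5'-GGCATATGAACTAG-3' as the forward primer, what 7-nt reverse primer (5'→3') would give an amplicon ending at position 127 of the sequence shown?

The forward primer binds at positions 40–53; the product's 3' end on the top strand is position 127.
The reverse primer anneals to the top strand over positions 121–127, i.e. to GATCCAA.
Its sequence written 5'→3' is the reverse complement: TTGGATC.

5'-TTGGATC-3'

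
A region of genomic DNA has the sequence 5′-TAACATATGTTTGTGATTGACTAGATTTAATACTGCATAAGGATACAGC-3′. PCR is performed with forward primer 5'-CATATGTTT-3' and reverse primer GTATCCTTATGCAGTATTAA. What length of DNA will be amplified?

Scanning the template, CATATGTTT occurs at positions 4–12; this primer anneals to the bottom strand there with its 3' end pointing downstream.
The reverse primer's reverse complement is TTAATACTGCATAAGGATAC, which matches the template at positions 27–46.
The product runs from position 4 to position 46, so its length is 46 − 4 + 1 = 43 bp.

43 bp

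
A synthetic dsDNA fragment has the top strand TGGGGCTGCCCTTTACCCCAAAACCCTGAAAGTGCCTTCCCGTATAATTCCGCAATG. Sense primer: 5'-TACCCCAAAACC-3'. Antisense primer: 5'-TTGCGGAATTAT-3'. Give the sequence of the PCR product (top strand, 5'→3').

5'-TACCCCAAAACCCTGAAAGTGCCTTCCCGTATAATTCCGCAA-3'

The forward primer matches the template at positions 14–25.
The reverse primer's reverse complement is ATAATTCCGCAA, which matches the template at positions 44–55.
The product is the template from position 14 through 55 (42 bp).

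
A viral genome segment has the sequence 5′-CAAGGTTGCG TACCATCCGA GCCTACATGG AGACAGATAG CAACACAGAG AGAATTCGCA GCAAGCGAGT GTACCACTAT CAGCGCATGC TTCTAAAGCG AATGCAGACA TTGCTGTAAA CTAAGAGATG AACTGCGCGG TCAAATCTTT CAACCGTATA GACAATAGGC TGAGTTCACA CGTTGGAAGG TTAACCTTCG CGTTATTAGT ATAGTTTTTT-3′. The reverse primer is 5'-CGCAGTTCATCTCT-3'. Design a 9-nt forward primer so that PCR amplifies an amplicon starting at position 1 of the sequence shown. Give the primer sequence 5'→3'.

5'-CAAGGTTGC-3'

The reverse primer's reverse complement AGAGATGAACTGCG matches the template at positions 124–137; the product starts at position 1.
The forward primer is identical to the top strand over positions 1–9: CAAGGTTGC.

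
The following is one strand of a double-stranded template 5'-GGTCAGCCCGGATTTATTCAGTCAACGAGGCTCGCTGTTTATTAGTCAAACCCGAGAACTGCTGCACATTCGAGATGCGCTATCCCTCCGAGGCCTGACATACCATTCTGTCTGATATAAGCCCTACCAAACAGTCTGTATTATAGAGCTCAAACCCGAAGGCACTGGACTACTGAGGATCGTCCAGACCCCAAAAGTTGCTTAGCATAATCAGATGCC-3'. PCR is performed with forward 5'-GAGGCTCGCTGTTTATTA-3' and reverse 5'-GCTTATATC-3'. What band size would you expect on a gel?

Scanning the template, GAGGCTCGCTGTTTATTA occurs at positions 27–44; this primer anneals to the bottom strand there with its 3' end pointing downstream.
Taking the reverse complement of GCTTATATC gives GATATAAGC, found at positions 114–122 on the template; the primer anneals here to the top strand with its 3' end pointing upstream.
Product length = (reverse-primer end) − (forward-primer start) + 1 = 122 − 27 + 1 = 96 bp.

96 bp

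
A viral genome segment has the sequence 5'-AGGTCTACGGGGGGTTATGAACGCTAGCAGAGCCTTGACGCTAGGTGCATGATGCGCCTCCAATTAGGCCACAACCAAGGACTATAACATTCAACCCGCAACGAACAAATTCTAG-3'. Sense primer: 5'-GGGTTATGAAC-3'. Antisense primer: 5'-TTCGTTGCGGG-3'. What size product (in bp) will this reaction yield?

94 bp

Forward primer GGGTTATGAAC is found on the top strand at positions 12–22.
Reverse complement of the reverse primer: CCCGCAACGAA. This occurs on the top strand at positions 95–105.
The product runs from position 12 to position 105, so its length is 105 − 12 + 1 = 94 bp.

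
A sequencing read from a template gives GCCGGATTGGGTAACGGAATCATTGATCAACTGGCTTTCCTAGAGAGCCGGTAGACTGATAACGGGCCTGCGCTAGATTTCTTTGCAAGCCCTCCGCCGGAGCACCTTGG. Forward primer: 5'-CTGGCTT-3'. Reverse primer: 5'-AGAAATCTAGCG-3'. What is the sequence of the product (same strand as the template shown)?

Scanning the template, CTGGCTT occurs at positions 31–37; this primer anneals to the bottom strand there with its 3' end pointing downstream.
The reverse primer's reverse complement is CGCTAGATTTCT, which matches the template at positions 71–82.
The product is the template from position 31 through 82 (52 bp).

5'-CTGGCTTTCCTAGAGAGCCGGTAGACTGATAACGGGCCTGCGCTAGATTTCT-3'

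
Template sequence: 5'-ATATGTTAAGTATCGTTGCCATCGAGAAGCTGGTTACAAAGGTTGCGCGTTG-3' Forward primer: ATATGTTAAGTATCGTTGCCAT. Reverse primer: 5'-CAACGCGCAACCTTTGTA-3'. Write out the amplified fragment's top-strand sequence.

Forward primer ATATGTTAAGTATCGTTGCCAT is found on the top strand at positions 1–22.
The reverse primer's reverse complement is TACAAAGGTTGCGCGTTG, which matches the template at positions 35–52.
The product is the template from position 1 through 52 (52 bp).

5'-ATATGTTAAGTATCGTTGCCATCGAGAAGCTGGTTACAAAGGTTGCGCGTTG-3'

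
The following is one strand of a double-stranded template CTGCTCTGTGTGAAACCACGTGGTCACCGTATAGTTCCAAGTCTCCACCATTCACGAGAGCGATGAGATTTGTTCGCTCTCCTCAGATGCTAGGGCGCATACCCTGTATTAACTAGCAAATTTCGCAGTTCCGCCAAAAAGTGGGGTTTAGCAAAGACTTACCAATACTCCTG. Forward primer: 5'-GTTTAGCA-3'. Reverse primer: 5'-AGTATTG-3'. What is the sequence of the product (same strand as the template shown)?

5'-GTTTAGCAAAGACTTACCAATACT-3'

The forward primer matches the template at positions 146–153.
The reverse primer's reverse complement is CAATACT, which matches the template at positions 163–169.
The product is the template from position 146 through 169 (24 bp).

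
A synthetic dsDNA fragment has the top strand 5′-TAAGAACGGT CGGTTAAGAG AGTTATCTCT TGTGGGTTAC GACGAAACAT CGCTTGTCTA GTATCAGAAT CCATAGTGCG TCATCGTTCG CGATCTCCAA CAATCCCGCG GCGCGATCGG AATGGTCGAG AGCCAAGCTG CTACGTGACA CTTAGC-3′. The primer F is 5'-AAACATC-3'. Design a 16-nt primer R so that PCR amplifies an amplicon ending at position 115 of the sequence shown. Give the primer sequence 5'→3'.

The forward primer binds at positions 45–51; the product's 3' end on the top strand is position 115.
The reverse primer anneals to the top strand over positions 100–115, i.e. to ACAATCCCGCGGCGCG.
Its sequence written 5'→3' is the reverse complement: CGCGCCGCGGGATTGT.

5'-CGCGCCGCGGGATTGT-3'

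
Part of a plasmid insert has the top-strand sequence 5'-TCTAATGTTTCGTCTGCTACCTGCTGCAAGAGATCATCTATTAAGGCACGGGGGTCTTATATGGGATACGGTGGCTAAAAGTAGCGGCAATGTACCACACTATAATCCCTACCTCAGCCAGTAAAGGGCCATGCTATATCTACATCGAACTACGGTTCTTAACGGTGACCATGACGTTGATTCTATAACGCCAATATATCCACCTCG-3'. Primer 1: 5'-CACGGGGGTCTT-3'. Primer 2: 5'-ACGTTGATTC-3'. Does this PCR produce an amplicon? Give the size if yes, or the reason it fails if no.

No product — both primers anneal to the same strand and extend in the same direction.

Primer 1 (CACGGGGGTCTT) matches the top strand at positions 47–58 (3' end points downstream).
Primer 2 (ACGTTGATTC) also matches the top strand directly, at positions 174–183 — its reverse complement GAATCAACGT is not present.
Both primers anneal to the bottom strand with 3' ends pointing the same way, so neither can prime synthesis back toward the other.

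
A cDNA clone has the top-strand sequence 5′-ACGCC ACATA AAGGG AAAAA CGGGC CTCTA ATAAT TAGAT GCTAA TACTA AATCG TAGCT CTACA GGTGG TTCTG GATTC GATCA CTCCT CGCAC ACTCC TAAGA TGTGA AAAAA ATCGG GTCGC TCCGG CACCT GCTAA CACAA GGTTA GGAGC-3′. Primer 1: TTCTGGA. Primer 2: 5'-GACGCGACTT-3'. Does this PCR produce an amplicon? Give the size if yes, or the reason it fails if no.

No product — primer 2 has no binding site in the template.

Primer 2 (GACGCGACTT) does not match the top strand, and its reverse complement AAGTCGCGTC does not match either.
With no annealing site for primer 2, no amplification occurs.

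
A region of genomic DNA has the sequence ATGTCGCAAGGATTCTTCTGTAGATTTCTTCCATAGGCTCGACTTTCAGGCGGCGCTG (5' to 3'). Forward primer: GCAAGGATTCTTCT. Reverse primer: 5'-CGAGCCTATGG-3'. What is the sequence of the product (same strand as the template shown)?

The forward primer matches the template at positions 6–19.
The reverse primer's reverse complement is CCATAGGCTCG, which matches the template at positions 31–41.
The product is the template from position 6 through 41 (36 bp).

5'-GCAAGGATTCTTCTGTAGATTTCTTCCATAGGCTCG-3'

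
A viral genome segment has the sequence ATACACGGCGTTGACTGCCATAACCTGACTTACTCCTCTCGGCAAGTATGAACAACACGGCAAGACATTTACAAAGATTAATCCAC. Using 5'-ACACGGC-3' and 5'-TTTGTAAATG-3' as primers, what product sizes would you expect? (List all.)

The forward primer ACACGGC matches the top strand at positions 3–9, 55–61.
The reverse primer's reverse complement is CATTTACAAA, matching at positions 66–75.
Each forward site pairs with the reverse site to give a product ending at position 75: sizes 73, 21 bp.

73 bp, 21 bp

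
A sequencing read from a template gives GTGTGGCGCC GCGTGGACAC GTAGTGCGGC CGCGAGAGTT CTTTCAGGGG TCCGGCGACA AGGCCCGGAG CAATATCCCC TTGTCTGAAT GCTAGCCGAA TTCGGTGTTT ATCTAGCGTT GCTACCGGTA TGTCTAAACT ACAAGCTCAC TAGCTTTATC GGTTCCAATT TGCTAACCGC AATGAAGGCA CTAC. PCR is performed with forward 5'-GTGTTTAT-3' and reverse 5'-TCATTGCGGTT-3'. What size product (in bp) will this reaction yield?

81 bp

Forward primer GTGTTTAT is found on the top strand at positions 105–112.
Taking the reverse complement of TCATTGCGGTT gives AACCGCAATGA, found at positions 175–185 on the template; the primer anneals here to the top strand with its 3' end pointing upstream.
Amplicon spans positions 105–185: 81 bp.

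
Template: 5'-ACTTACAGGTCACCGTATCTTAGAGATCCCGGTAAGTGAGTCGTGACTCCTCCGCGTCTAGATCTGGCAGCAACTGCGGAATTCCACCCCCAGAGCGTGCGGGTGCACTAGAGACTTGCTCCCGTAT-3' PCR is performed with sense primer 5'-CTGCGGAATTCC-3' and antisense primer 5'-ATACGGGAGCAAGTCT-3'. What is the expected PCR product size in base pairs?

Forward primer CTGCGGAATTCC is found on the top strand at positions 74–85.
Reverse complement of the reverse primer: AGACTTGCTCCCGTAT. This occurs on the top strand at positions 112–127.
Product length = (reverse-primer end) − (forward-primer start) + 1 = 127 − 74 + 1 = 54 bp.

54 bp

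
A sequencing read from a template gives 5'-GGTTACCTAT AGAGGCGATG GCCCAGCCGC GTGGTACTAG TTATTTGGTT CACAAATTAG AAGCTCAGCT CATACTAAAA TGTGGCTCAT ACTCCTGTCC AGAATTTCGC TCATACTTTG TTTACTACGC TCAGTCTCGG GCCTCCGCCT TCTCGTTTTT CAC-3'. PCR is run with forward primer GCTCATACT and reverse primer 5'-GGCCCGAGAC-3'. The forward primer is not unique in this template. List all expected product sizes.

The forward primer GCTCATACT matches the top strand at positions 68–76, 85–93, 109–117.
The reverse primer's reverse complement is GTCTCGGGCC, matching at positions 134–143.
Each forward site pairs with the reverse site to give a product ending at position 143: sizes 76, 59, 35 bp.

76 bp, 59 bp, 35 bp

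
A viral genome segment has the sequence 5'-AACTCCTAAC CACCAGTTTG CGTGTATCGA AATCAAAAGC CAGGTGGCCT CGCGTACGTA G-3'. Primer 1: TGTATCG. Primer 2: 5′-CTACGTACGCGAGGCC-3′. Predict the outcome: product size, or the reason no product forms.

Yes — a 39 bp product.

Primer 1 (TGTATCG) matches the top strand at positions 23–29; it acts as a forward primer.
Primer 2's reverse complement is GGCCTCGCGTACGTAG, matching the top strand at positions 46–61; it acts as a reverse primer.
The 3' ends face each other across positions 23–61, giving a 39 bp product.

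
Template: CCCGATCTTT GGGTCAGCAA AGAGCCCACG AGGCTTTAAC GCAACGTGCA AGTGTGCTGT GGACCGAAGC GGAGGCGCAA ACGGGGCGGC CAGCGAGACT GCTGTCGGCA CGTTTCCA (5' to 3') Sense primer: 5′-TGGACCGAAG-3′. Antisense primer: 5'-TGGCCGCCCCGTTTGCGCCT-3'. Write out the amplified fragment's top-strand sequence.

5'-TGGACCGAAGCGGAGGCGCAAACGGGGCGGCCA-3'

Scanning the template, TGGACCGAAG occurs at positions 60–69; this primer anneals to the bottom strand there with its 3' end pointing downstream.
Taking the reverse complement of TGGCCGCCCCGTTTGCGCCT gives AGGCGCAAACGGGGCGGCCA, found at positions 73–92 on the template; the primer anneals here to the top strand with its 3' end pointing upstream.
The product is the template from position 60 through 92 (33 bp).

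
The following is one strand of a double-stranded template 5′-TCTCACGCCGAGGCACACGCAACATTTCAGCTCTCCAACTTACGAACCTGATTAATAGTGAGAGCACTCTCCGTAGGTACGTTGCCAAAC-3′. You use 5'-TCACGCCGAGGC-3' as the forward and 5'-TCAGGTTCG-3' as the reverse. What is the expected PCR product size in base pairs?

Scanning the template, TCACGCCGAGGC occurs at positions 3–14; this primer anneals to the bottom strand there with its 3' end pointing downstream.
The reverse primer's reverse complement is CGAACCTGA, which matches the template at positions 43–51.
Amplicon spans positions 3–51: 49 bp.

49 bp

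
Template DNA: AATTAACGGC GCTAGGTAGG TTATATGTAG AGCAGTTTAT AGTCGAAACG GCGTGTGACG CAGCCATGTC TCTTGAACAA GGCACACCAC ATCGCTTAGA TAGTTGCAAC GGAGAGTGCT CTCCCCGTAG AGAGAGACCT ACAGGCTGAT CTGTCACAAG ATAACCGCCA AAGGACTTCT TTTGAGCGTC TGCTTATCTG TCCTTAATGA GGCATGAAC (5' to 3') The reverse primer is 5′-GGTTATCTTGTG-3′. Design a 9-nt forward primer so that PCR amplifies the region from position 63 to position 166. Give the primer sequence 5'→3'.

5'-GCCATGTCT-3'

The reverse primer's reverse complement CACAAGATAACC matches the template at positions 155–166; the product starts at position 63.
The forward primer is identical to the top strand over positions 63–71: GCCATGTCT.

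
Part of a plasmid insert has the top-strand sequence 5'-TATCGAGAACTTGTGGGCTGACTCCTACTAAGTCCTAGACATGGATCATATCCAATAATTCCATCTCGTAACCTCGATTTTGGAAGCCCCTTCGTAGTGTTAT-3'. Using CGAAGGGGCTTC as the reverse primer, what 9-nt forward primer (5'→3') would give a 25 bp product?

The reverse primer's reverse complement GAAGCCCCTTCG matches the template at positions 83–94, so the product ends at position 94.
A 25 bp product then starts at position 94 − 25 + 1 = 70.
The forward primer is identical to the top strand there: AACCTCGAT.

5'-AACCTCGAT-3'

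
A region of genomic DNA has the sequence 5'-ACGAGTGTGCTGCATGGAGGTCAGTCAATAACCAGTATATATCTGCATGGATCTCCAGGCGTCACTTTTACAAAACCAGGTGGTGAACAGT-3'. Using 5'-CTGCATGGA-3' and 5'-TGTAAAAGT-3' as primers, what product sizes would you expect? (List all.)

The forward primer CTGCATGGA matches the top strand at positions 10–18, 43–51.
The reverse primer's reverse complement is ACTTTTACA, matching at positions 64–72.
Each forward site pairs with the reverse site to give a product ending at position 72: sizes 63, 30 bp.

63 bp, 30 bp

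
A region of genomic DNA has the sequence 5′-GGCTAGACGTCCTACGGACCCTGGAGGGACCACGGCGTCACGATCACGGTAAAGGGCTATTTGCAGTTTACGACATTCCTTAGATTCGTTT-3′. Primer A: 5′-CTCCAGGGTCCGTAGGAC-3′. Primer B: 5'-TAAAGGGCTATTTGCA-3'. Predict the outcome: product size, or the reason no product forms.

Primer A (CTCCAGGGTCCGTAGGAC) has reverse complement GTCCTACGGACCCTGGAG, which matches the top strand at positions 9–26; primer A anneals to the top strand there with its 3' end pointing upstream toward position 9.
Primer B (TAAAGGGCTATTTGCA) matches the top strand directly at positions 50–65; it anneals to the bottom strand with its 3' end pointing downstream toward position 65.
The 3' ends diverge (primer A extends toward position 1, primer B toward position 91), so the primers never converge on a shared product.

No product — the primers' 3' ends point away from each other.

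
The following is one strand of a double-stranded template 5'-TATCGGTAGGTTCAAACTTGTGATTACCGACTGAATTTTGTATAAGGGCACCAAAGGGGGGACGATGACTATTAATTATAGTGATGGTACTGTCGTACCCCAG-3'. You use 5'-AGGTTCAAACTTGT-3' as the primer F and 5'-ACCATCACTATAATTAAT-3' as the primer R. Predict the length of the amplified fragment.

Forward primer AGGTTCAAACTTGT is found on the top strand at positions 8–21.
Reverse complement of the reverse primer: ATTAATTATAGTGATGGT. This occurs on the top strand at positions 71–88.
Amplicon spans positions 8–88: 81 bp.

81 bp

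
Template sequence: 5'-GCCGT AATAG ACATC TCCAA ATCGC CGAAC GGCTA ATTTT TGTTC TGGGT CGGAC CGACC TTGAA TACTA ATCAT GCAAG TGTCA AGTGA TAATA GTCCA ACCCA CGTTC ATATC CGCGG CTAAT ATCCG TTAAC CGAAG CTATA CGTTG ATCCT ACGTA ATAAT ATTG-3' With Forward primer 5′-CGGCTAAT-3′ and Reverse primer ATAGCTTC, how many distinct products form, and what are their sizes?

Two products: 115 bp, 27 bp

The forward primer CGGCTAAT matches the top strand at positions 30–37, 118–125.
The reverse primer's reverse complement is GAAGCTAT, matching at positions 137–144.
Each forward site pairs with the reverse site to give a product ending at position 144: sizes 115, 27 bp.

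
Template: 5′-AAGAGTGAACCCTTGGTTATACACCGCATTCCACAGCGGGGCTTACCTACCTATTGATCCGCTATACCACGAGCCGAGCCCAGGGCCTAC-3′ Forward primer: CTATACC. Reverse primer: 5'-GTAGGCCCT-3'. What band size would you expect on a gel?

Forward primer CTATACC is found on the top strand at positions 62–68.
The reverse primer's reverse complement is AGGGCCTAC, which matches the template at positions 82–90.
The product runs from position 62 to position 90, so its length is 90 − 62 + 1 = 29 bp.

29 bp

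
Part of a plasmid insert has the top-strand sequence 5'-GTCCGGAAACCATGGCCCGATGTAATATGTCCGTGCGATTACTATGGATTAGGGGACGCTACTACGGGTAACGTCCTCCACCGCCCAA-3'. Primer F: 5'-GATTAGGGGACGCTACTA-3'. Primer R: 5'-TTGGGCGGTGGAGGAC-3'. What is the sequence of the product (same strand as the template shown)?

5'-GATTAGGGGACGCTACTACGGGTAACGTCCTCCACCGCCCAA-3'

The forward primer matches the template at positions 47–64.
Taking the reverse complement of TTGGGCGGTGGAGGAC gives GTCCTCCACCGCCCAA, found at positions 73–88 on the template; the primer anneals here to the top strand with its 3' end pointing upstream.
The product is the template from position 47 through 88 (42 bp).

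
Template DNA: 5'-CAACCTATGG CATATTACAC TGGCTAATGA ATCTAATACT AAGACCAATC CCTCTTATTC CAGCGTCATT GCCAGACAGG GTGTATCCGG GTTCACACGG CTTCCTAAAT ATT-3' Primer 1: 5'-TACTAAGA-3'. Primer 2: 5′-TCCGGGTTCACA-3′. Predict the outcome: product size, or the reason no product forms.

Primer 1 (TACTAAGA) matches the top strand at positions 37–44 (3' end points downstream).
Primer 2 (TCCGGGTTCACA) also matches the top strand directly, at positions 86–97 — its reverse complement TGTGAACCCGGA is not present.
Both primers anneal to the bottom strand with 3' ends pointing the same way, so neither can prime synthesis back toward the other.

No product — both primers anneal to the same strand and extend in the same direction.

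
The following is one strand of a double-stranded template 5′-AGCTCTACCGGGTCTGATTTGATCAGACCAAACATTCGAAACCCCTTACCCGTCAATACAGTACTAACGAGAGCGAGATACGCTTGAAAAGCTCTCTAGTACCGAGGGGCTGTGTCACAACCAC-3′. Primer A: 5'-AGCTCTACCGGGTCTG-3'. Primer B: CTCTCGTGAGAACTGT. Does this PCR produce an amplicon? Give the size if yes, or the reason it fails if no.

Primer B (CTCTCGTGAGAACTGT) does not match the top strand, and its reverse complement ACAGTTCTCACGAGAG does not match either.
With no annealing site for primer B, no amplification occurs.

No product — primer B has no binding site in the template.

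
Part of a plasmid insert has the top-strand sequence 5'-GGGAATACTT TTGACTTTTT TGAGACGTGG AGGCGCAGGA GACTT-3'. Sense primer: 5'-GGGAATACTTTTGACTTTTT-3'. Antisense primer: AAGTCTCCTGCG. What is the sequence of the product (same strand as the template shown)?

Scanning the template, GGGAATACTTTTGACTTTTT occurs at positions 1–20; this primer anneals to the bottom strand there with its 3' end pointing downstream.
Taking the reverse complement of AAGTCTCCTGCG gives CGCAGGAGACTT, found at positions 34–45 on the template; the primer anneals here to the top strand with its 3' end pointing upstream.
The product is the template from position 1 through 45 (45 bp).

5'-GGGAATACTTTTGACTTTTTTGAGACGTGGAGGCGCAGGAGACTT-3'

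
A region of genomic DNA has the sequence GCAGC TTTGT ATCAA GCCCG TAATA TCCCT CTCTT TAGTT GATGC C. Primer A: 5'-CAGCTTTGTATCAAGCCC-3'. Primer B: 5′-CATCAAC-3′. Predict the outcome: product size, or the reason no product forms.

Primer A (CAGCTTTGTATCAAGCCC) matches the top strand at positions 2–19; it acts as a forward primer.
Primer B's reverse complement is GTTGATG, matching the top strand at positions 38–44; it acts as a reverse primer.
The 3' ends face each other across positions 2–44, giving a 43 bp product.

Yes — a 43 bp product.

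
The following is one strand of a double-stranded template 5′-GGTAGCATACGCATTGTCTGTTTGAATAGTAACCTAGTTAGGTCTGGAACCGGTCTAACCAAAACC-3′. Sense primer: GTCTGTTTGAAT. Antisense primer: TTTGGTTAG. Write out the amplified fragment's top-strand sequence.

Scanning the template, GTCTGTTTGAAT occurs at positions 16–27; this primer anneals to the bottom strand there with its 3' end pointing downstream.
Reverse complement of the reverse primer: CTAACCAAA. This occurs on the top strand at positions 55–63.
The product is the template from position 16 through 63 (48 bp).

5'-GTCTGTTTGAATAGTAACCTAGTTAGGTCTGGAACCGGTCTAACCAAA-3'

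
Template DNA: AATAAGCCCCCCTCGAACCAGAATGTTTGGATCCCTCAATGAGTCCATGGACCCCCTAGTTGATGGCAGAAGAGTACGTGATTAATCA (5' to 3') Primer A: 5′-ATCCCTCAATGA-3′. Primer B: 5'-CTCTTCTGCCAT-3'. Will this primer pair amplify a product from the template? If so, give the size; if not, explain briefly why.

Yes — a 44 bp product.

Primer A (ATCCCTCAATGA) matches the top strand at positions 31–42; it acts as a forward primer.
Primer B's reverse complement is ATGGCAGAAGAG, matching the top strand at positions 63–74; it acts as a reverse primer.
The 3' ends face each other across positions 31–74, giving a 44 bp product.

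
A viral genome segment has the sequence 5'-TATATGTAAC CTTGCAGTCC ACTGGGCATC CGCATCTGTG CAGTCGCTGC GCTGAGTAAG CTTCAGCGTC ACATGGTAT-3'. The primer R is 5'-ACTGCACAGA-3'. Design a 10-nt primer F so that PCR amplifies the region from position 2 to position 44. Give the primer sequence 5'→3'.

5'-ATATGTAACC-3'

The reverse primer's reverse complement TCTGTGCAGT matches the template at positions 35–44; the product starts at position 2.
The forward primer is identical to the top strand over positions 2–11: ATATGTAACC.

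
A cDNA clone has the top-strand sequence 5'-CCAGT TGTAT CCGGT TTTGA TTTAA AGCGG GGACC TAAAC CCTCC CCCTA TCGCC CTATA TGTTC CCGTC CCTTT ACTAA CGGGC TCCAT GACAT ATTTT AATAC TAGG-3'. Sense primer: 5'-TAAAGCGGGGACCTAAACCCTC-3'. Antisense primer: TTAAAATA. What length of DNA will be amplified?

The forward primer matches the template at positions 23–44.
Taking the reverse complement of TTAAAATA gives TATTTTAA, found at positions 95–102 on the template; the primer anneals here to the top strand with its 3' end pointing upstream.
Amplicon spans positions 23–102: 80 bp.

80 bp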